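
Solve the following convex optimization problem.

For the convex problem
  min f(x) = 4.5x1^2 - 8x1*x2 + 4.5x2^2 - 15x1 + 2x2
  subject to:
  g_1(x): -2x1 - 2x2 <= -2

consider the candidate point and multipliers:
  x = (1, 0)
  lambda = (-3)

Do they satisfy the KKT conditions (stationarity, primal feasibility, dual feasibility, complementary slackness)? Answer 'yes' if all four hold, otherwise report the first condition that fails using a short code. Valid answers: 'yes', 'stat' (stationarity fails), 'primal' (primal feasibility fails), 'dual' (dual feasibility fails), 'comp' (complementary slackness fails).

Gradient of f: grad f(x) = Q x + c = (-6, -6)
Constraint values g_i(x) = a_i^T x - b_i:
  g_1((1, 0)) = 0
Stationarity residual: grad f(x) + sum_i lambda_i a_i = (0, 0)
  -> stationarity OK
Primal feasibility (all g_i <= 0): OK
Dual feasibility (all lambda_i >= 0): FAILS
Complementary slackness (lambda_i * g_i(x) = 0 for all i): OK

Verdict: the first failing condition is dual_feasibility -> dual.

dual


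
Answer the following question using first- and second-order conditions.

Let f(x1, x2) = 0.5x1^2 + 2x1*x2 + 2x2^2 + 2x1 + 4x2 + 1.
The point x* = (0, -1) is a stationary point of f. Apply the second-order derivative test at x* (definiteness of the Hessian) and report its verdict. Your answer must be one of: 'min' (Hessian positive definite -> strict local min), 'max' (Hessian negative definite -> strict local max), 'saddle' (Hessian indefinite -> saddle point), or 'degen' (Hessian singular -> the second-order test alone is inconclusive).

Compute the Hessian H = grad^2 f:
  H = [[1, 2], [2, 4]]
Verify stationarity: grad f(x*) = H x* + g = (0, 0).
Eigenvalues of H: 0, 5.
H has a zero eigenvalue (singular; positive semidefinite but not definite), so H is neither positive definite, negative definite, nor indefinite. The second-order test alone is inconclusive -> degen.
(Indeed, f is constant along the null direction of H through x*, so x* is not a strict local extremum.)

degen


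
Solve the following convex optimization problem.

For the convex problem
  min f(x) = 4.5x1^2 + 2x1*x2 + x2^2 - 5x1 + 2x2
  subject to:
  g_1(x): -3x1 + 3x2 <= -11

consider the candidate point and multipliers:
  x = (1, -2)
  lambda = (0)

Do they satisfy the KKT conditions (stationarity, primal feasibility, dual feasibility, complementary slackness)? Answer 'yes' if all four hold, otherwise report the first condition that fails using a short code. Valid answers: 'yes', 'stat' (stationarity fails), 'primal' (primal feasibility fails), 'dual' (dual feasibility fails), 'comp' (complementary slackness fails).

Gradient of f: grad f(x) = Q x + c = (0, 0)
Constraint values g_i(x) = a_i^T x - b_i:
  g_1((1, -2)) = 2
Stationarity residual: grad f(x) + sum_i lambda_i a_i = (0, 0)
  -> stationarity OK
Primal feasibility (all g_i <= 0): FAILS
Dual feasibility (all lambda_i >= 0): OK
Complementary slackness (lambda_i * g_i(x) = 0 for all i): OK

Verdict: the first failing condition is primal_feasibility -> primal.

primal


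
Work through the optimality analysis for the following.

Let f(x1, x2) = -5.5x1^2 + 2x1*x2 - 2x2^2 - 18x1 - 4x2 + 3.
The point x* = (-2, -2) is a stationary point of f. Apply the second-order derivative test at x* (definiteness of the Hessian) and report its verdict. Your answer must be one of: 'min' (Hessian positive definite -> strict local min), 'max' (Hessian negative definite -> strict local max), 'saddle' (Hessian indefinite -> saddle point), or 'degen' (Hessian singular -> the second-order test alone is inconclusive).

Compute the Hessian H = grad^2 f:
  H = [[-11, 2], [2, -4]]
Verify stationarity: grad f(x*) = H x* + g = (0, 0).
Eigenvalues of H: -11.5311, -3.4689.
Both eigenvalues < 0, so H is negative definite -> x* is a strict local max.

max


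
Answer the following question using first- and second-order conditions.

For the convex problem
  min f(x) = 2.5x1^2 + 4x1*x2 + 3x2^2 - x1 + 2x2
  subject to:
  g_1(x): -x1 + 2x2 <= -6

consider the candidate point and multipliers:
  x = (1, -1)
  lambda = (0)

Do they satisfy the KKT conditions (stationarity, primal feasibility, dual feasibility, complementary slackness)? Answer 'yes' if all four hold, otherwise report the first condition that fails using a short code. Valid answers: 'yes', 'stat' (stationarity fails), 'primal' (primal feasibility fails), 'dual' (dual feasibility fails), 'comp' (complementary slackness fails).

Gradient of f: grad f(x) = Q x + c = (0, 0)
Constraint values g_i(x) = a_i^T x - b_i:
  g_1((1, -1)) = 3
Stationarity residual: grad f(x) + sum_i lambda_i a_i = (0, 0)
  -> stationarity OK
Primal feasibility (all g_i <= 0): FAILS
Dual feasibility (all lambda_i >= 0): OK
Complementary slackness (lambda_i * g_i(x) = 0 for all i): OK

Verdict: the first failing condition is primal_feasibility -> primal.

primal


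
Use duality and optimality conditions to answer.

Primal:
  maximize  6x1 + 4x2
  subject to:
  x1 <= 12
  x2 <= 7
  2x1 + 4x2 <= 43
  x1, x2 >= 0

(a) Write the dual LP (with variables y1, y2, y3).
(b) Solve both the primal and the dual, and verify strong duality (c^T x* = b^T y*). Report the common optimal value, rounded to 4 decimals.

The standard primal-dual pair for 'max c^T x s.t. A x <= b, x >= 0' is:
  Dual:  min b^T y  s.t.  A^T y >= c,  y >= 0.

So the dual LP is:
  minimize  12y1 + 7y2 + 43y3
  subject to:
    y1 + 2y3 >= 6
    y2 + 4y3 >= 4
    y1, y2, y3 >= 0

Solving the primal: x* = (12, 4.75).
  primal value c^T x* = 91.
Solving the dual: y* = (4, 0, 1).
  dual value b^T y* = 91.
Strong duality: c^T x* = b^T y*. Confirmed.

91


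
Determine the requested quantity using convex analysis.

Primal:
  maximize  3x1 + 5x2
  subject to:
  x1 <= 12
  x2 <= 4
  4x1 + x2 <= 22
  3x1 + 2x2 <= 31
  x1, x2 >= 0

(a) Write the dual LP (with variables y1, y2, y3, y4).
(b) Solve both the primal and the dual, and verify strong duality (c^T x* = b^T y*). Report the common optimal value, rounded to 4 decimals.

The standard primal-dual pair for 'max c^T x s.t. A x <= b, x >= 0' is:
  Dual:  min b^T y  s.t.  A^T y >= c,  y >= 0.

So the dual LP is:
  minimize  12y1 + 4y2 + 22y3 + 31y4
  subject to:
    y1 + 4y3 + 3y4 >= 3
    y2 + y3 + 2y4 >= 5
    y1, y2, y3, y4 >= 0

Solving the primal: x* = (4.5, 4).
  primal value c^T x* = 33.5.
Solving the dual: y* = (0, 4.25, 0.75, 0).
  dual value b^T y* = 33.5.
Strong duality: c^T x* = b^T y*. Confirmed.

33.5


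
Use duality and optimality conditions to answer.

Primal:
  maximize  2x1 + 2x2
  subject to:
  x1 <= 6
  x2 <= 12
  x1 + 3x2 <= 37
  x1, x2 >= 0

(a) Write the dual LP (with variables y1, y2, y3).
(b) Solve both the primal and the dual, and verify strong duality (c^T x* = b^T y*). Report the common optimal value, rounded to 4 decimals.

The standard primal-dual pair for 'max c^T x s.t. A x <= b, x >= 0' is:
  Dual:  min b^T y  s.t.  A^T y >= c,  y >= 0.

So the dual LP is:
  minimize  6y1 + 12y2 + 37y3
  subject to:
    y1 + y3 >= 2
    y2 + 3y3 >= 2
    y1, y2, y3 >= 0

Solving the primal: x* = (6, 10.3333).
  primal value c^T x* = 32.6667.
Solving the dual: y* = (1.3333, 0, 0.6667).
  dual value b^T y* = 32.6667.
Strong duality: c^T x* = b^T y*. Confirmed.

32.6667


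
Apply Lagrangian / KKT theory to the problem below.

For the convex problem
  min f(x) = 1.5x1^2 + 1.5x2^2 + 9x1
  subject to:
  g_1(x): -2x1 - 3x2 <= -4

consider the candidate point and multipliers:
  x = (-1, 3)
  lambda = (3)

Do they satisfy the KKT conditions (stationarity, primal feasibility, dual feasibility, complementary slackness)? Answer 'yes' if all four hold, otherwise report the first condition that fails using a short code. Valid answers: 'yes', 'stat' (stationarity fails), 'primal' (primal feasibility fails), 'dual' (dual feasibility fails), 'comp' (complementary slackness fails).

Gradient of f: grad f(x) = Q x + c = (6, 9)
Constraint values g_i(x) = a_i^T x - b_i:
  g_1((-1, 3)) = -3
Stationarity residual: grad f(x) + sum_i lambda_i a_i = (0, 0)
  -> stationarity OK
Primal feasibility (all g_i <= 0): OK
Dual feasibility (all lambda_i >= 0): OK
Complementary slackness (lambda_i * g_i(x) = 0 for all i): FAILS

Verdict: the first failing condition is complementary_slackness -> comp.

comp


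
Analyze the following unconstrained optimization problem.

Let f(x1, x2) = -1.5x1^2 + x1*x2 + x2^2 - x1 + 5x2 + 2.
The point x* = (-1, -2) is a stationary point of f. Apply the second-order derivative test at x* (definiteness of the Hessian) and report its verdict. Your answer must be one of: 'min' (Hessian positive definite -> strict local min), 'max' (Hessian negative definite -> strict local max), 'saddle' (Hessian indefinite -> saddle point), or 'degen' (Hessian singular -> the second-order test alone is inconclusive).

Compute the Hessian H = grad^2 f:
  H = [[-3, 1], [1, 2]]
Verify stationarity: grad f(x*) = H x* + g = (0, 0).
Eigenvalues of H: -3.1926, 2.1926.
Eigenvalues have mixed signs, so H is indefinite -> x* is a saddle point.

saddle


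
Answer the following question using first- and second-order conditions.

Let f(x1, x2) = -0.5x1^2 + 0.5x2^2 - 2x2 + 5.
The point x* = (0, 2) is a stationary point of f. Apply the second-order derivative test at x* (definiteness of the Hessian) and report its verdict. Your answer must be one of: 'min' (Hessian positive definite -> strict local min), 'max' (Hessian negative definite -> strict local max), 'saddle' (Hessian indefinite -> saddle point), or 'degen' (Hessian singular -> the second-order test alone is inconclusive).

Compute the Hessian H = grad^2 f:
  H = [[-1, 0], [0, 1]]
Verify stationarity: grad f(x*) = H x* + g = (0, 0).
Eigenvalues of H: -1, 1.
Eigenvalues have mixed signs, so H is indefinite -> x* is a saddle point.

saddle


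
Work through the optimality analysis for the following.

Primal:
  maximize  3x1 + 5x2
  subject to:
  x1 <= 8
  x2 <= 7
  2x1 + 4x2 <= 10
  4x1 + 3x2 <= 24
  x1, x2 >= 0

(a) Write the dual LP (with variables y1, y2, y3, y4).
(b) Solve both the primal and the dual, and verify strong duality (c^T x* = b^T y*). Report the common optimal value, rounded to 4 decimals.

The standard primal-dual pair for 'max c^T x s.t. A x <= b, x >= 0' is:
  Dual:  min b^T y  s.t.  A^T y >= c,  y >= 0.

So the dual LP is:
  minimize  8y1 + 7y2 + 10y3 + 24y4
  subject to:
    y1 + 2y3 + 4y4 >= 3
    y2 + 4y3 + 3y4 >= 5
    y1, y2, y3, y4 >= 0

Solving the primal: x* = (5, 0).
  primal value c^T x* = 15.
Solving the dual: y* = (0, 0, 1.5, 0).
  dual value b^T y* = 15.
Strong duality: c^T x* = b^T y*. Confirmed.

15


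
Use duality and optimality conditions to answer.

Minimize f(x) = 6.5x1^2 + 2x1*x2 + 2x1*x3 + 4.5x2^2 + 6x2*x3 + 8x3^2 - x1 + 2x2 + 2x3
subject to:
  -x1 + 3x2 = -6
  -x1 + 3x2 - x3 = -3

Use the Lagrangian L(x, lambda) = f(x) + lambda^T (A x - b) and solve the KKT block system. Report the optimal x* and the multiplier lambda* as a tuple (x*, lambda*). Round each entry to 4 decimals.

Form the Lagrangian:
  L(x, lambda) = (1/2) x^T Q x + c^T x + lambda^T (A x - b)
Stationarity (grad_x L = 0): Q x + c + A^T lambda = 0.
Primal feasibility: A x = b.

This gives the KKT block system:
  [ Q   A^T ] [ x     ]   [-c ]
  [ A    0  ] [ lambda ] = [ b ]

Solving the linear system:
  x*      = (1.4565, -1.5145, -3)
  lambda* = (61.0797, -52.1739)
  f(x*)   = 99.7355

x* = (1.4565, -1.5145, -3), lambda* = (61.0797, -52.1739)


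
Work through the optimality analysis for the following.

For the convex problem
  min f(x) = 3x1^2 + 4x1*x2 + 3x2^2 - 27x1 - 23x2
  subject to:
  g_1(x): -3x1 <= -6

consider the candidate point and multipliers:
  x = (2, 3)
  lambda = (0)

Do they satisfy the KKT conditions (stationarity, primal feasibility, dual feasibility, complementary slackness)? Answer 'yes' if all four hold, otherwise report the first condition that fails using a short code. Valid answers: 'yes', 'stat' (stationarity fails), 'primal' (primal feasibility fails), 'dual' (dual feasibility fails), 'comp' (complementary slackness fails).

Gradient of f: grad f(x) = Q x + c = (-3, 3)
Constraint values g_i(x) = a_i^T x - b_i:
  g_1((2, 3)) = 0
Stationarity residual: grad f(x) + sum_i lambda_i a_i = (-3, 3)
  -> stationarity FAILS
Primal feasibility (all g_i <= 0): OK
Dual feasibility (all lambda_i >= 0): OK
Complementary slackness (lambda_i * g_i(x) = 0 for all i): OK

Verdict: the first failing condition is stationarity -> stat.

stat


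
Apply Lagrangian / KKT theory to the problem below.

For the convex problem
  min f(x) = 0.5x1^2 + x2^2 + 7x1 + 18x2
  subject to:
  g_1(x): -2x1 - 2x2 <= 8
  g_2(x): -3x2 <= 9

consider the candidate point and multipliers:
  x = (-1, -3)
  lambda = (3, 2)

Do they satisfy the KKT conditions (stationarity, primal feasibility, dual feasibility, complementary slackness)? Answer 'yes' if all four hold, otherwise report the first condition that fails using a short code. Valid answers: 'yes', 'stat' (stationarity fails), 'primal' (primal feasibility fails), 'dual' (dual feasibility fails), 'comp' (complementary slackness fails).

Gradient of f: grad f(x) = Q x + c = (6, 12)
Constraint values g_i(x) = a_i^T x - b_i:
  g_1((-1, -3)) = 0
  g_2((-1, -3)) = 0
Stationarity residual: grad f(x) + sum_i lambda_i a_i = (0, 0)
  -> stationarity OK
Primal feasibility (all g_i <= 0): OK
Dual feasibility (all lambda_i >= 0): OK
Complementary slackness (lambda_i * g_i(x) = 0 for all i): OK

Verdict: yes, KKT holds.

yes


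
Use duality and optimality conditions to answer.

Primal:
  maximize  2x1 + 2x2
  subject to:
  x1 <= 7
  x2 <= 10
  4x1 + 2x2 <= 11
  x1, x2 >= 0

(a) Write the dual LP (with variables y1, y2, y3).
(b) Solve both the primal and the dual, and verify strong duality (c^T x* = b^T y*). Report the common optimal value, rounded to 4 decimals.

The standard primal-dual pair for 'max c^T x s.t. A x <= b, x >= 0' is:
  Dual:  min b^T y  s.t.  A^T y >= c,  y >= 0.

So the dual LP is:
  minimize  7y1 + 10y2 + 11y3
  subject to:
    y1 + 4y3 >= 2
    y2 + 2y3 >= 2
    y1, y2, y3 >= 0

Solving the primal: x* = (0, 5.5).
  primal value c^T x* = 11.
Solving the dual: y* = (0, 0, 1).
  dual value b^T y* = 11.
Strong duality: c^T x* = b^T y*. Confirmed.

11


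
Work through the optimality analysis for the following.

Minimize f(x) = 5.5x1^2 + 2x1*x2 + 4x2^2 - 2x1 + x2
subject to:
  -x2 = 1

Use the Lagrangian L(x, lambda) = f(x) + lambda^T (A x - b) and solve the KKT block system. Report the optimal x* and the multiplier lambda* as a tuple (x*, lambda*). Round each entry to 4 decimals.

Form the Lagrangian:
  L(x, lambda) = (1/2) x^T Q x + c^T x + lambda^T (A x - b)
Stationarity (grad_x L = 0): Q x + c + A^T lambda = 0.
Primal feasibility: A x = b.

This gives the KKT block system:
  [ Q   A^T ] [ x     ]   [-c ]
  [ A    0  ] [ lambda ] = [ b ]

Solving the linear system:
  x*      = (0.3636, -1)
  lambda* = (-6.2727)
  f(x*)   = 2.2727

x* = (0.3636, -1), lambda* = (-6.2727)


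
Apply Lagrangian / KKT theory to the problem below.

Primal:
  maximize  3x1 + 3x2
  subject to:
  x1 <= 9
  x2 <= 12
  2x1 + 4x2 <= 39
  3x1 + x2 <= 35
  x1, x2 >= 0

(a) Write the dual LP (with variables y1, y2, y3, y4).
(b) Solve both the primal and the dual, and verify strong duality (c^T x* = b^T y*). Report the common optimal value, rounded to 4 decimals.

The standard primal-dual pair for 'max c^T x s.t. A x <= b, x >= 0' is:
  Dual:  min b^T y  s.t.  A^T y >= c,  y >= 0.

So the dual LP is:
  minimize  9y1 + 12y2 + 39y3 + 35y4
  subject to:
    y1 + 2y3 + 3y4 >= 3
    y2 + 4y3 + y4 >= 3
    y1, y2, y3, y4 >= 0

Solving the primal: x* = (9, 5.25).
  primal value c^T x* = 42.75.
Solving the dual: y* = (1.5, 0, 0.75, 0).
  dual value b^T y* = 42.75.
Strong duality: c^T x* = b^T y*. Confirmed.

42.75


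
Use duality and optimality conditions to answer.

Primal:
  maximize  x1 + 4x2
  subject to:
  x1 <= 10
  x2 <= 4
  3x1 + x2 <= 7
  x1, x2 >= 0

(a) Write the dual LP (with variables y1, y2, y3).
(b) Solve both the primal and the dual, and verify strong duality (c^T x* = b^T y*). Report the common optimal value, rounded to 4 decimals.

The standard primal-dual pair for 'max c^T x s.t. A x <= b, x >= 0' is:
  Dual:  min b^T y  s.t.  A^T y >= c,  y >= 0.

So the dual LP is:
  minimize  10y1 + 4y2 + 7y3
  subject to:
    y1 + 3y3 >= 1
    y2 + y3 >= 4
    y1, y2, y3 >= 0

Solving the primal: x* = (1, 4).
  primal value c^T x* = 17.
Solving the dual: y* = (0, 3.6667, 0.3333).
  dual value b^T y* = 17.
Strong duality: c^T x* = b^T y*. Confirmed.

17


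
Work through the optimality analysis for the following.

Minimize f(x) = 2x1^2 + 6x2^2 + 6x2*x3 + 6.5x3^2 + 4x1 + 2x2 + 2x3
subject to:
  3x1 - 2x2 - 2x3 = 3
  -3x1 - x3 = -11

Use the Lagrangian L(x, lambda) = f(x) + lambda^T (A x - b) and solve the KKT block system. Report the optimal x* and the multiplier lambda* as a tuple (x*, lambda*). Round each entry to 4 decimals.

Form the Lagrangian:
  L(x, lambda) = (1/2) x^T Q x + c^T x + lambda^T (A x - b)
Stationarity (grad_x L = 0): Q x + c + A^T lambda = 0.
Primal feasibility: A x = b.

This gives the KKT block system:
  [ Q   A^T ] [ x     ]   [-c ]
  [ A    0  ] [ lambda ] = [ b ]

Solving the linear system:
  x*      = (2.8465, 0.3094, 2.4604)
  lambda* = (10.2376, 15.3663)
  f(x*)   = 77.6213

x* = (2.8465, 0.3094, 2.4604), lambda* = (10.2376, 15.3663)


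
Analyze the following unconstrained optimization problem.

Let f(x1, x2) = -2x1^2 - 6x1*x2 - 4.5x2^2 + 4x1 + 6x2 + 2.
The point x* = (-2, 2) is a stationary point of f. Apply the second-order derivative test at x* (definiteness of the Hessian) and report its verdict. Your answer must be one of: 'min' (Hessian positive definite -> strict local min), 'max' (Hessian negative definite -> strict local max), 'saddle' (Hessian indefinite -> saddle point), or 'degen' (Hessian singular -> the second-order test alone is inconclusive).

Compute the Hessian H = grad^2 f:
  H = [[-4, -6], [-6, -9]]
Verify stationarity: grad f(x*) = H x* + g = (0, 0).
Eigenvalues of H: -13, 0.
H has a zero eigenvalue (singular; negative semidefinite but not definite), so H is neither positive definite, negative definite, nor indefinite. The second-order test alone is inconclusive -> degen.
(Indeed, f is constant along the null direction of H through x*, so x* is not a strict local extremum.)

degen


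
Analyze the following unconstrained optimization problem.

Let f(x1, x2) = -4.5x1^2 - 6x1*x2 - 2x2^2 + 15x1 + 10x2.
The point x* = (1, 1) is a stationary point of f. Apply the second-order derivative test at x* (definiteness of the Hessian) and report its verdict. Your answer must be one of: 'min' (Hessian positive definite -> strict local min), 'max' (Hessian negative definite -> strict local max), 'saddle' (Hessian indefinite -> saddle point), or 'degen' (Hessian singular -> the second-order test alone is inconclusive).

Compute the Hessian H = grad^2 f:
  H = [[-9, -6], [-6, -4]]
Verify stationarity: grad f(x*) = H x* + g = (0, 0).
Eigenvalues of H: -13, 0.
H has a zero eigenvalue (singular; negative semidefinite but not definite), so H is neither positive definite, negative definite, nor indefinite. The second-order test alone is inconclusive -> degen.
(Indeed, f is constant along the null direction of H through x*, so x* is not a strict local extremum.)

degen


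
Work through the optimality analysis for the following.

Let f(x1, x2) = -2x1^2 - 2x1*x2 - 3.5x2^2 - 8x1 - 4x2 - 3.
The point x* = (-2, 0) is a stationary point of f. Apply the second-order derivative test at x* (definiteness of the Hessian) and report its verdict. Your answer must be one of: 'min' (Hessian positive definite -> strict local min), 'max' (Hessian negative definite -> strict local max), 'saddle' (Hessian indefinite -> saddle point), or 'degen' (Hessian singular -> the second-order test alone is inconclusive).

Compute the Hessian H = grad^2 f:
  H = [[-4, -2], [-2, -7]]
Verify stationarity: grad f(x*) = H x* + g = (0, 0).
Eigenvalues of H: -8, -3.
Both eigenvalues < 0, so H is negative definite -> x* is a strict local max.

max


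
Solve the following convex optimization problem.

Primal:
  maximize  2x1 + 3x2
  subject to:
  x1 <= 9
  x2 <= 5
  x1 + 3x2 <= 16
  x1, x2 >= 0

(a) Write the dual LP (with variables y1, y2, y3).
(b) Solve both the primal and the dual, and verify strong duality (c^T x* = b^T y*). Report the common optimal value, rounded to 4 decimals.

The standard primal-dual pair for 'max c^T x s.t. A x <= b, x >= 0' is:
  Dual:  min b^T y  s.t.  A^T y >= c,  y >= 0.

So the dual LP is:
  minimize  9y1 + 5y2 + 16y3
  subject to:
    y1 + y3 >= 2
    y2 + 3y3 >= 3
    y1, y2, y3 >= 0

Solving the primal: x* = (9, 2.3333).
  primal value c^T x* = 25.
Solving the dual: y* = (1, 0, 1).
  dual value b^T y* = 25.
Strong duality: c^T x* = b^T y*. Confirmed.

25


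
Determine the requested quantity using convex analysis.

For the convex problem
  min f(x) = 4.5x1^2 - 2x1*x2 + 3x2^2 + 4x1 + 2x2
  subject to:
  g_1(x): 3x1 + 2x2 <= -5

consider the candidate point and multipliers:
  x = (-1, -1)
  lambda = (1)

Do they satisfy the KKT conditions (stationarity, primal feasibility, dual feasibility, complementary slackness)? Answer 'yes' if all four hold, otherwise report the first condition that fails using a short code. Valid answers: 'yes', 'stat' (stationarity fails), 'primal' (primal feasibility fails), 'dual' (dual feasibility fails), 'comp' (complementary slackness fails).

Gradient of f: grad f(x) = Q x + c = (-3, -2)
Constraint values g_i(x) = a_i^T x - b_i:
  g_1((-1, -1)) = 0
Stationarity residual: grad f(x) + sum_i lambda_i a_i = (0, 0)
  -> stationarity OK
Primal feasibility (all g_i <= 0): OK
Dual feasibility (all lambda_i >= 0): OK
Complementary slackness (lambda_i * g_i(x) = 0 for all i): OK

Verdict: yes, KKT holds.

yes


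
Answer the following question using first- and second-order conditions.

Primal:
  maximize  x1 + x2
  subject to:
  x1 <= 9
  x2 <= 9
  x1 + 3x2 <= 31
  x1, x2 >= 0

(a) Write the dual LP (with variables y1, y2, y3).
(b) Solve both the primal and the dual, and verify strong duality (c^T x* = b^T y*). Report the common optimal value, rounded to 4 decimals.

The standard primal-dual pair for 'max c^T x s.t. A x <= b, x >= 0' is:
  Dual:  min b^T y  s.t.  A^T y >= c,  y >= 0.

So the dual LP is:
  minimize  9y1 + 9y2 + 31y3
  subject to:
    y1 + y3 >= 1
    y2 + 3y3 >= 1
    y1, y2, y3 >= 0

Solving the primal: x* = (9, 7.3333).
  primal value c^T x* = 16.3333.
Solving the dual: y* = (0.6667, 0, 0.3333).
  dual value b^T y* = 16.3333.
Strong duality: c^T x* = b^T y*. Confirmed.

16.3333


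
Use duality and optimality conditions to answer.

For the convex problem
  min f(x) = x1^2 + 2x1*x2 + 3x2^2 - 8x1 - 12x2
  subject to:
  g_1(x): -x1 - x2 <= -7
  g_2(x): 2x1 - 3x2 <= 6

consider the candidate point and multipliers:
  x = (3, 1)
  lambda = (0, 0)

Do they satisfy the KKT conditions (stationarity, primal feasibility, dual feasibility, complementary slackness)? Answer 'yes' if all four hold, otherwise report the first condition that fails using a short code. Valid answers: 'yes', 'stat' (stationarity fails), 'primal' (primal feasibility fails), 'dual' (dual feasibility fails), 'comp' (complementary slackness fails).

Gradient of f: grad f(x) = Q x + c = (0, 0)
Constraint values g_i(x) = a_i^T x - b_i:
  g_1((3, 1)) = 3
  g_2((3, 1)) = -3
Stationarity residual: grad f(x) + sum_i lambda_i a_i = (0, 0)
  -> stationarity OK
Primal feasibility (all g_i <= 0): FAILS
Dual feasibility (all lambda_i >= 0): OK
Complementary slackness (lambda_i * g_i(x) = 0 for all i): OK

Verdict: the first failing condition is primal_feasibility -> primal.

primal


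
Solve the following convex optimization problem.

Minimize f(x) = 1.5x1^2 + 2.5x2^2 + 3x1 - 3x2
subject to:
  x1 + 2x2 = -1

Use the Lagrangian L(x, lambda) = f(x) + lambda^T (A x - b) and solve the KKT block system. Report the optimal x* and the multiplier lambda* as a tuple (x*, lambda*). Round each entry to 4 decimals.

Form the Lagrangian:
  L(x, lambda) = (1/2) x^T Q x + c^T x + lambda^T (A x - b)
Stationarity (grad_x L = 0): Q x + c + A^T lambda = 0.
Primal feasibility: A x = b.

This gives the KKT block system:
  [ Q   A^T ] [ x     ]   [-c ]
  [ A    0  ] [ lambda ] = [ b ]

Solving the linear system:
  x*      = (-1.3529, 0.1765)
  lambda* = (1.0588)
  f(x*)   = -1.7647

x* = (-1.3529, 0.1765), lambda* = (1.0588)


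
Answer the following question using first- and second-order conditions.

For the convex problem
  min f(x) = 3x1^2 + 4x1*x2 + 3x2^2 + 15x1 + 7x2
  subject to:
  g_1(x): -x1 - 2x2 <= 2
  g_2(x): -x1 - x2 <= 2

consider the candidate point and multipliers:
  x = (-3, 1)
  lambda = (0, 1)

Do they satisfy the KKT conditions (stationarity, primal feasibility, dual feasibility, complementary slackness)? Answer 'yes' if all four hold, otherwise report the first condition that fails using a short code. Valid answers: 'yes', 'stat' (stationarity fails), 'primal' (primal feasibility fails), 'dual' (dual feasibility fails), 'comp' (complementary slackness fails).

Gradient of f: grad f(x) = Q x + c = (1, 1)
Constraint values g_i(x) = a_i^T x - b_i:
  g_1((-3, 1)) = -1
  g_2((-3, 1)) = 0
Stationarity residual: grad f(x) + sum_i lambda_i a_i = (0, 0)
  -> stationarity OK
Primal feasibility (all g_i <= 0): OK
Dual feasibility (all lambda_i >= 0): OK
Complementary slackness (lambda_i * g_i(x) = 0 for all i): OK

Verdict: yes, KKT holds.

yes


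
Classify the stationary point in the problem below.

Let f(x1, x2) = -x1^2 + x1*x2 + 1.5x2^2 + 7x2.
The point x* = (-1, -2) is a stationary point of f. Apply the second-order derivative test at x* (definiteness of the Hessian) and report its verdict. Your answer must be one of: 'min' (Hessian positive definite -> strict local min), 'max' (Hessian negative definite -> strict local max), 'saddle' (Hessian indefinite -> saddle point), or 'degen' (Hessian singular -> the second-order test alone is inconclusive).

Compute the Hessian H = grad^2 f:
  H = [[-2, 1], [1, 3]]
Verify stationarity: grad f(x*) = H x* + g = (0, 0).
Eigenvalues of H: -2.1926, 3.1926.
Eigenvalues have mixed signs, so H is indefinite -> x* is a saddle point.

saddle


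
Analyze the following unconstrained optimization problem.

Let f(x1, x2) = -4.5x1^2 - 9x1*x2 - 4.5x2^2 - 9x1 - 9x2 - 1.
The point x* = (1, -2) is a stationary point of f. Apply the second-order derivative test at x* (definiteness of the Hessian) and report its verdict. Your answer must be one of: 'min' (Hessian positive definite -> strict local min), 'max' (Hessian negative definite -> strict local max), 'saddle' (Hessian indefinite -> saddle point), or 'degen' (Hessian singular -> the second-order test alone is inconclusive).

Compute the Hessian H = grad^2 f:
  H = [[-9, -9], [-9, -9]]
Verify stationarity: grad f(x*) = H x* + g = (0, 0).
Eigenvalues of H: -18, 0.
H has a zero eigenvalue (singular; negative semidefinite but not definite), so H is neither positive definite, negative definite, nor indefinite. The second-order test alone is inconclusive -> degen.
(Indeed, f is constant along the null direction of H through x*, so x* is not a strict local extremum.)

degen


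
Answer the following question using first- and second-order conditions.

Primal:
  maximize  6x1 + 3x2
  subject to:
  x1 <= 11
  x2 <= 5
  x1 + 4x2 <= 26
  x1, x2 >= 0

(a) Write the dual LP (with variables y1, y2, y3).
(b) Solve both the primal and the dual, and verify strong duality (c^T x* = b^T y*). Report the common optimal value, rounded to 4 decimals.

The standard primal-dual pair for 'max c^T x s.t. A x <= b, x >= 0' is:
  Dual:  min b^T y  s.t.  A^T y >= c,  y >= 0.

So the dual LP is:
  minimize  11y1 + 5y2 + 26y3
  subject to:
    y1 + y3 >= 6
    y2 + 4y3 >= 3
    y1, y2, y3 >= 0

Solving the primal: x* = (11, 3.75).
  primal value c^T x* = 77.25.
Solving the dual: y* = (5.25, 0, 0.75).
  dual value b^T y* = 77.25.
Strong duality: c^T x* = b^T y*. Confirmed.

77.25


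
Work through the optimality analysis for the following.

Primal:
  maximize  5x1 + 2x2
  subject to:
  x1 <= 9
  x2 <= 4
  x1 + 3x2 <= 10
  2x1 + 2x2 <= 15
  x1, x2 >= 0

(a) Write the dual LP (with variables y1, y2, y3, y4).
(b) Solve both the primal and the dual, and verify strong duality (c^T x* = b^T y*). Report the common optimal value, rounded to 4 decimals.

The standard primal-dual pair for 'max c^T x s.t. A x <= b, x >= 0' is:
  Dual:  min b^T y  s.t.  A^T y >= c,  y >= 0.

So the dual LP is:
  minimize  9y1 + 4y2 + 10y3 + 15y4
  subject to:
    y1 + y3 + 2y4 >= 5
    y2 + 3y3 + 2y4 >= 2
    y1, y2, y3, y4 >= 0

Solving the primal: x* = (7.5, 0).
  primal value c^T x* = 37.5.
Solving the dual: y* = (0, 0, 0, 2.5).
  dual value b^T y* = 37.5.
Strong duality: c^T x* = b^T y*. Confirmed.

37.5


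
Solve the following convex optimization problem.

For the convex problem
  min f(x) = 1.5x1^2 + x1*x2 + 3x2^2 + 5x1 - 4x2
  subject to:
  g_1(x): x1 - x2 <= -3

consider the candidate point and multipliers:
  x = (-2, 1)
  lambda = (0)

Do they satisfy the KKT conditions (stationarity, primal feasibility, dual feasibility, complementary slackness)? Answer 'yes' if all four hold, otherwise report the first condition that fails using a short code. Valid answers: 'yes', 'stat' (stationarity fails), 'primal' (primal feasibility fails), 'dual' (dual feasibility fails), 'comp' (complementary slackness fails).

Gradient of f: grad f(x) = Q x + c = (0, 0)
Constraint values g_i(x) = a_i^T x - b_i:
  g_1((-2, 1)) = 0
Stationarity residual: grad f(x) + sum_i lambda_i a_i = (0, 0)
  -> stationarity OK
Primal feasibility (all g_i <= 0): OK
Dual feasibility (all lambda_i >= 0): OK
Complementary slackness (lambda_i * g_i(x) = 0 for all i): OK

Verdict: yes, KKT holds.

yes


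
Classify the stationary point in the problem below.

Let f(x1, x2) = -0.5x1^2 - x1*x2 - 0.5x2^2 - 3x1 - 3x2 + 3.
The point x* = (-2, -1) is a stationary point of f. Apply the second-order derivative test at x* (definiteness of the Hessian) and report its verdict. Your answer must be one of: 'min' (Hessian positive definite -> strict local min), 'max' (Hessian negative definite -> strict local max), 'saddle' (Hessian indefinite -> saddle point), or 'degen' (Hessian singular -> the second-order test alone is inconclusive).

Compute the Hessian H = grad^2 f:
  H = [[-1, -1], [-1, -1]]
Verify stationarity: grad f(x*) = H x* + g = (0, 0).
Eigenvalues of H: -2, 0.
H has a zero eigenvalue (singular; negative semidefinite but not definite), so H is neither positive definite, negative definite, nor indefinite. The second-order test alone is inconclusive -> degen.
(Indeed, f is constant along the null direction of H through x*, so x* is not a strict local extremum.)

degen


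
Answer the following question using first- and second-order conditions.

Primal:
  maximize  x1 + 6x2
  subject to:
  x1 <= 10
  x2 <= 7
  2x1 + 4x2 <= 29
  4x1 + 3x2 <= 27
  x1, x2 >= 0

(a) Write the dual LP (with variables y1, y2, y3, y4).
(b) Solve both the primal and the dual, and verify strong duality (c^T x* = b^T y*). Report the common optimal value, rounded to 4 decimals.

The standard primal-dual pair for 'max c^T x s.t. A x <= b, x >= 0' is:
  Dual:  min b^T y  s.t.  A^T y >= c,  y >= 0.

So the dual LP is:
  minimize  10y1 + 7y2 + 29y3 + 27y4
  subject to:
    y1 + 2y3 + 4y4 >= 1
    y2 + 4y3 + 3y4 >= 6
    y1, y2, y3, y4 >= 0

Solving the primal: x* = (0.5, 7).
  primal value c^T x* = 42.5.
Solving the dual: y* = (0, 4, 0.5, 0).
  dual value b^T y* = 42.5.
Strong duality: c^T x* = b^T y*. Confirmed.

42.5


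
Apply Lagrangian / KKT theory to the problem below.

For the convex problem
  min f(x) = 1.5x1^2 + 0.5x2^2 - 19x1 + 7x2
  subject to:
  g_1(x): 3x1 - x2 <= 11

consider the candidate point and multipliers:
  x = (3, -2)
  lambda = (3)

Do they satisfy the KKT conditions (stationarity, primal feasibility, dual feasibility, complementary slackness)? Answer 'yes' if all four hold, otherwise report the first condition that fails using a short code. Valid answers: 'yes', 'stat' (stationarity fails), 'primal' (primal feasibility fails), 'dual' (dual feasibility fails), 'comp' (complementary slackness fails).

Gradient of f: grad f(x) = Q x + c = (-10, 5)
Constraint values g_i(x) = a_i^T x - b_i:
  g_1((3, -2)) = 0
Stationarity residual: grad f(x) + sum_i lambda_i a_i = (-1, 2)
  -> stationarity FAILS
Primal feasibility (all g_i <= 0): OK
Dual feasibility (all lambda_i >= 0): OK
Complementary slackness (lambda_i * g_i(x) = 0 for all i): OK

Verdict: the first failing condition is stationarity -> stat.

stat


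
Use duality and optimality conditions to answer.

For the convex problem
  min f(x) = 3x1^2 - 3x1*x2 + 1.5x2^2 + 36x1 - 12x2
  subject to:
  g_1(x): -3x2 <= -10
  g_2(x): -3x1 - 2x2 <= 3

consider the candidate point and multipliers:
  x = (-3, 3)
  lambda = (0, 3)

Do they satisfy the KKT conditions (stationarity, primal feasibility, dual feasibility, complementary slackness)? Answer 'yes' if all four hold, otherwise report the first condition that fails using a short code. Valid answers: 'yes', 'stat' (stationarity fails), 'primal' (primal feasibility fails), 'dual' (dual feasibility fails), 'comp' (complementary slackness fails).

Gradient of f: grad f(x) = Q x + c = (9, 6)
Constraint values g_i(x) = a_i^T x - b_i:
  g_1((-3, 3)) = 1
  g_2((-3, 3)) = 0
Stationarity residual: grad f(x) + sum_i lambda_i a_i = (0, 0)
  -> stationarity OK
Primal feasibility (all g_i <= 0): FAILS
Dual feasibility (all lambda_i >= 0): OK
Complementary slackness (lambda_i * g_i(x) = 0 for all i): OK

Verdict: the first failing condition is primal_feasibility -> primal.

primal


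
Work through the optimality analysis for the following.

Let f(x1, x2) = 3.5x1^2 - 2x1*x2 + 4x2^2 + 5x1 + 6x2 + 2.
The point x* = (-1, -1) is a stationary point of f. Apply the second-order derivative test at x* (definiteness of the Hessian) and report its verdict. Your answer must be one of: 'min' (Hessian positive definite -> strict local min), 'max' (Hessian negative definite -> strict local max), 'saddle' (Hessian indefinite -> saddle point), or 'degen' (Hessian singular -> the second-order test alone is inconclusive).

Compute the Hessian H = grad^2 f:
  H = [[7, -2], [-2, 8]]
Verify stationarity: grad f(x*) = H x* + g = (0, 0).
Eigenvalues of H: 5.4384, 9.5616.
Both eigenvalues > 0, so H is positive definite -> x* is a strict local min.

min


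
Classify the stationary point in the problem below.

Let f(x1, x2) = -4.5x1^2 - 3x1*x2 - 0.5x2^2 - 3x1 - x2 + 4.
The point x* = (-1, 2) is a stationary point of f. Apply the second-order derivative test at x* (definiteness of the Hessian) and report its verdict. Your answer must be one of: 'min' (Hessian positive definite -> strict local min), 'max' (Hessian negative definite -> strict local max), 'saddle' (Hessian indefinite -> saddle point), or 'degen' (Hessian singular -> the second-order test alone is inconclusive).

Compute the Hessian H = grad^2 f:
  H = [[-9, -3], [-3, -1]]
Verify stationarity: grad f(x*) = H x* + g = (0, 0).
Eigenvalues of H: -10, 0.
H has a zero eigenvalue (singular; negative semidefinite but not definite), so H is neither positive definite, negative definite, nor indefinite. The second-order test alone is inconclusive -> degen.
(Indeed, f is constant along the null direction of H through x*, so x* is not a strict local extremum.)

degen


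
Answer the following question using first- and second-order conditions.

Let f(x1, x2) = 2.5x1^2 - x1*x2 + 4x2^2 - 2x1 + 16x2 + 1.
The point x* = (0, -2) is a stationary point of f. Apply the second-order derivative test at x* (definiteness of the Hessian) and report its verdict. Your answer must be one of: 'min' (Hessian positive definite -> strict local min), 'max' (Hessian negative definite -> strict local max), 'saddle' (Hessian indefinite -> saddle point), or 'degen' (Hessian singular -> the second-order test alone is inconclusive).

Compute the Hessian H = grad^2 f:
  H = [[5, -1], [-1, 8]]
Verify stationarity: grad f(x*) = H x* + g = (0, 0).
Eigenvalues of H: 4.6972, 8.3028.
Both eigenvalues > 0, so H is positive definite -> x* is a strict local min.

min


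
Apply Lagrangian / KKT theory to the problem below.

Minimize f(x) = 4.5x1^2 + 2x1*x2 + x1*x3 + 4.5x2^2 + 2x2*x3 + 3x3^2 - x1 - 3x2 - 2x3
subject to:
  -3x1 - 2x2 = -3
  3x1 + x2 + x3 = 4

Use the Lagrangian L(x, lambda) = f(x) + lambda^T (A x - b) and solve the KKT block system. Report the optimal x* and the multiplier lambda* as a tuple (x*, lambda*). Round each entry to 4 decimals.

Form the Lagrangian:
  L(x, lambda) = (1/2) x^T Q x + c^T x + lambda^T (A x - b)
Stationarity (grad_x L = 0): Q x + c + A^T lambda = 0.
Primal feasibility: A x = b.

This gives the KKT block system:
  [ Q   A^T ] [ x     ]   [-c ]
  [ A    0  ] [ lambda ] = [ b ]

Solving the linear system:
  x*      = (1, 0, 1)
  lambda* = (-2, -5)
  f(x*)   = 5.5

x* = (1, 0, 1), lambda* = (-2, -5)


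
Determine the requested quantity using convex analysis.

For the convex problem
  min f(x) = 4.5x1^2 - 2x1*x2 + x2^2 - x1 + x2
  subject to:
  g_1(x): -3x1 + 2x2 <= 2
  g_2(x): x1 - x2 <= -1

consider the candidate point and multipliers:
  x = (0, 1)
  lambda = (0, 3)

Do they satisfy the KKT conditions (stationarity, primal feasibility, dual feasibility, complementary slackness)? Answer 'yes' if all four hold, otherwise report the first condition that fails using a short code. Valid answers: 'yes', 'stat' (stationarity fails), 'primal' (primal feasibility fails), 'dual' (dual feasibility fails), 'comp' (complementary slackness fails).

Gradient of f: grad f(x) = Q x + c = (-3, 3)
Constraint values g_i(x) = a_i^T x - b_i:
  g_1((0, 1)) = 0
  g_2((0, 1)) = 0
Stationarity residual: grad f(x) + sum_i lambda_i a_i = (0, 0)
  -> stationarity OK
Primal feasibility (all g_i <= 0): OK
Dual feasibility (all lambda_i >= 0): OK
Complementary slackness (lambda_i * g_i(x) = 0 for all i): OK

Verdict: yes, KKT holds.

yes


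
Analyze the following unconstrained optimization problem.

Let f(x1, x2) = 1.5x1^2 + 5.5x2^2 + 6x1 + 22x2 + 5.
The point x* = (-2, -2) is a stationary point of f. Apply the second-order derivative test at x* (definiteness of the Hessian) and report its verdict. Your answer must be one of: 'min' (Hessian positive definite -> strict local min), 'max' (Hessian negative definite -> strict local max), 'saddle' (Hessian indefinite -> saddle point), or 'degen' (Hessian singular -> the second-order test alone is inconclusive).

Compute the Hessian H = grad^2 f:
  H = [[3, 0], [0, 11]]
Verify stationarity: grad f(x*) = H x* + g = (0, 0).
Eigenvalues of H: 3, 11.
Both eigenvalues > 0, so H is positive definite -> x* is a strict local min.

min


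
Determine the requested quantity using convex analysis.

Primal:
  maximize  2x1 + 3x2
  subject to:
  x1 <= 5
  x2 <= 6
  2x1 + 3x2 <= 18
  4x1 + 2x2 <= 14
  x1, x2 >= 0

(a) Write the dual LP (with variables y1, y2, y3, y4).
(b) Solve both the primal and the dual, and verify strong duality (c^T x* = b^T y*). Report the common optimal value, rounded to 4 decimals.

The standard primal-dual pair for 'max c^T x s.t. A x <= b, x >= 0' is:
  Dual:  min b^T y  s.t.  A^T y >= c,  y >= 0.

So the dual LP is:
  minimize  5y1 + 6y2 + 18y3 + 14y4
  subject to:
    y1 + 2y3 + 4y4 >= 2
    y2 + 3y3 + 2y4 >= 3
    y1, y2, y3, y4 >= 0

Solving the primal: x* = (0.75, 5.5).
  primal value c^T x* = 18.
Solving the dual: y* = (0, 0, 1, 0).
  dual value b^T y* = 18.
Strong duality: c^T x* = b^T y*. Confirmed.

18


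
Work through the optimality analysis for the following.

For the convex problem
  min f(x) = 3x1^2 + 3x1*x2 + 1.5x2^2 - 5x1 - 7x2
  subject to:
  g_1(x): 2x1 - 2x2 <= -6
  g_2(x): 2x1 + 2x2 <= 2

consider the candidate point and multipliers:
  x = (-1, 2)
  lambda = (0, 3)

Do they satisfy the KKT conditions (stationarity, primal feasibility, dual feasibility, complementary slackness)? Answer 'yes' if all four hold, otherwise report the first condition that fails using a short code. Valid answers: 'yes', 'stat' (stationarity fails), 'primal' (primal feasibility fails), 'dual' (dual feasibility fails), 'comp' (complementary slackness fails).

Gradient of f: grad f(x) = Q x + c = (-5, -4)
Constraint values g_i(x) = a_i^T x - b_i:
  g_1((-1, 2)) = 0
  g_2((-1, 2)) = 0
Stationarity residual: grad f(x) + sum_i lambda_i a_i = (1, 2)
  -> stationarity FAILS
Primal feasibility (all g_i <= 0): OK
Dual feasibility (all lambda_i >= 0): OK
Complementary slackness (lambda_i * g_i(x) = 0 for all i): OK

Verdict: the first failing condition is stationarity -> stat.

stat
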